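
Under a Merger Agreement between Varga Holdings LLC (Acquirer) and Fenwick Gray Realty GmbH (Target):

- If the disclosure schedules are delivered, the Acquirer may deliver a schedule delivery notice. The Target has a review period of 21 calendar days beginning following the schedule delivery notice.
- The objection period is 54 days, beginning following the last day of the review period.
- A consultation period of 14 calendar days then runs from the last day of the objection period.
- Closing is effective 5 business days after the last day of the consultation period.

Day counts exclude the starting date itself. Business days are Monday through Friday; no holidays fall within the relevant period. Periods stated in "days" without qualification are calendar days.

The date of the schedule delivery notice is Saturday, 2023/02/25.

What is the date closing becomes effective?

2023/06/01

The last day of the review period: 21 calendar days after 2023/02/25 is 2023/03/18.
The last day of the objection period: 54 calendar days after 2023/03/18 is 2023/05/11.
Adding 14 calendar days to 2023/05/11 gives 2023/05/25, which is the last day of the consultation period.
The date closing becomes effective: counting 5 business days from Thursday, 2023/05/25 (May 26, May 29, May 30, May 31, Jun 1, skipping weekends) reaches Thursday, 2023/06/01.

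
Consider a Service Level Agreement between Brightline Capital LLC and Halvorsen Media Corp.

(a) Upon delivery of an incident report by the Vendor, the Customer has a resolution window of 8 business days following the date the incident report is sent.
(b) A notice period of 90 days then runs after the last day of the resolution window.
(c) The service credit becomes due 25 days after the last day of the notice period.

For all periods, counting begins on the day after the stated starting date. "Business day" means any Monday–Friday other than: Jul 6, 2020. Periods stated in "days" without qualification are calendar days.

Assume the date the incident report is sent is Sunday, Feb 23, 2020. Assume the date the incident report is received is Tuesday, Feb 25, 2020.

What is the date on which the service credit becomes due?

The last day of the resolution window: counting 8 business days from Sunday, Feb 23, 2020 (Feb 24, Feb 25, Feb 26, Feb 27, Feb 28, Mar 2, Mar 3, Mar 4, skipping weekends) reaches Wednesday, Mar 4, 2020.
The last day of the notice period: Mar 4, 2020 + 90 days = Jun 2, 2020.
The date on which the service credit becomes due: 25 calendar days after Jun 2, 2020 is Jun 27, 2020.

Jun 27, 2020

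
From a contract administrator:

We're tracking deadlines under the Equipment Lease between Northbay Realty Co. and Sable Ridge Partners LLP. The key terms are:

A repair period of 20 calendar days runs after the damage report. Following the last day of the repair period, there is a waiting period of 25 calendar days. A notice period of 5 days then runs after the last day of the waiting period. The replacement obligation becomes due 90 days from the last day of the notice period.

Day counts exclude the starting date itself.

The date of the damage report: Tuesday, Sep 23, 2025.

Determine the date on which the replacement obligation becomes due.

Feb 10, 2026

The last day of the repair period: 20 calendar days after Sep 23, 2025 is Oct 13, 2025.
Adding 25 calendar days to Oct 13, 2025 gives Nov 7, 2025, which is the last day of the waiting period.
The last day of the notice period: 5 calendar days after Nov 7, 2025 is Nov 12, 2025.
The date on which the replacement obligation becomes due: Nov 12, 2025 + 90 days = Feb 10, 2026.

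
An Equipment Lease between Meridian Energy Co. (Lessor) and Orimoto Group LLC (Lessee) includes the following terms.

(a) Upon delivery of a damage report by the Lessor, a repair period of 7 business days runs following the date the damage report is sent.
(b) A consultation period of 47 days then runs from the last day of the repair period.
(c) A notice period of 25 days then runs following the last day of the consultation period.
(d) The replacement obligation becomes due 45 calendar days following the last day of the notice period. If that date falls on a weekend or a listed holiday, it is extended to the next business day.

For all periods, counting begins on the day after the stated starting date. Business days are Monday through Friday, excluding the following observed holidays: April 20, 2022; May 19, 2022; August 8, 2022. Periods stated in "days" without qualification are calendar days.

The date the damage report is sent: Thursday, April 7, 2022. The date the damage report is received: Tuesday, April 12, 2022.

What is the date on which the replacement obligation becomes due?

From Thursday, April 7, 2022, 7 business days (Apr 8, Apr 11, Apr 12, Apr 13, Apr 14, Apr 15, Apr 18, skipping weekends) brings us to Monday, April 18, 2022, which is the last day of the repair period.
Adding 47 calendar days to April 18, 2022 gives June 4, 2022, which is the last day of the consultation period.
Adding 25 calendar days to June 4, 2022 gives June 29, 2022, which is the last day of the notice period.
The date on which the replacement obligation becomes due: June 29, 2022 + 45 days = August 13, 2022. That falls on a Saturday, so it rolls to the next business day, Monday, August 15, 2022.

August 15, 2022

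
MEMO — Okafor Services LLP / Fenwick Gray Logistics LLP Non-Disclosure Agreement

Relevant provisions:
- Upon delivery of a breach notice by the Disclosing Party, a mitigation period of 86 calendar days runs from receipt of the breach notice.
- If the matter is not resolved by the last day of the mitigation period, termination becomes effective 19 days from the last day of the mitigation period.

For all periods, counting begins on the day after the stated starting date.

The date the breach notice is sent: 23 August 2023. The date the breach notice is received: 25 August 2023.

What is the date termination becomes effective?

The last day of the mitigation period: 86 calendar days after 25 August 2023 is 19 November 2023.
Adding 19 calendar days to 19 November 2023 gives 8 December 2023, which is the date termination becomes effective.

8 December 2023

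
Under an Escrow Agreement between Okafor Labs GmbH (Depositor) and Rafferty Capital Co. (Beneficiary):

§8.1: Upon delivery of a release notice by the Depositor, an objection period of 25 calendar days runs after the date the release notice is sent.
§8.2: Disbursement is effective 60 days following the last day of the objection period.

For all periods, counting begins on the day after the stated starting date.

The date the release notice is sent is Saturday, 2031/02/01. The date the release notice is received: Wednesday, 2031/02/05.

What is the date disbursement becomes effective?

2031/04/27

The last day of the objection period: 2031/02/01 + 25 days = 2031/02/26.
The date disbursement becomes effective: 2031/02/26 + 60 days = 2031/04/27.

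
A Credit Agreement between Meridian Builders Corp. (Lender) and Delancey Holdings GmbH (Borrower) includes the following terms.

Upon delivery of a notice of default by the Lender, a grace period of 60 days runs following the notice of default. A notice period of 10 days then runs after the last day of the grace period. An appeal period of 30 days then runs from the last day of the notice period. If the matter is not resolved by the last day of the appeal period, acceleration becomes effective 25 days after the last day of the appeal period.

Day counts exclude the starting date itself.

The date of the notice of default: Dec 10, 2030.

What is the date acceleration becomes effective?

Apr 14, 2031

The last day of the grace period: 60 calendar days after Dec 10, 2030 is Feb 8, 2031.
The last day of the notice period: 10 calendar days after Feb 8, 2031 is Feb 18, 2031.
The last day of the appeal period: 30 calendar days after Feb 18, 2031 is Mar 20, 2031.
The date acceleration becomes effective: 25 calendar days after Mar 20, 2031 is Apr 14, 2031.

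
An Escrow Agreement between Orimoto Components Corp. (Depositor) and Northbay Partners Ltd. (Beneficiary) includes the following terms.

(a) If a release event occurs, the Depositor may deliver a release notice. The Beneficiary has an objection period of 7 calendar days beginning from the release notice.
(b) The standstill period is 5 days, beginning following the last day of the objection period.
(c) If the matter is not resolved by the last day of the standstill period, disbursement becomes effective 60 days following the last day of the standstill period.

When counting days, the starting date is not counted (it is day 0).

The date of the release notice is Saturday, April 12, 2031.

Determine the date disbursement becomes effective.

June 23, 2031

The last day of the objection period: April 12, 2031 + 7 days = April 19, 2031.
The last day of the standstill period: 5 calendar days after April 19, 2031 is April 24, 2031.
Adding 60 calendar days to April 24, 2031 gives June 23, 2031, which is the date disbursement becomes effective.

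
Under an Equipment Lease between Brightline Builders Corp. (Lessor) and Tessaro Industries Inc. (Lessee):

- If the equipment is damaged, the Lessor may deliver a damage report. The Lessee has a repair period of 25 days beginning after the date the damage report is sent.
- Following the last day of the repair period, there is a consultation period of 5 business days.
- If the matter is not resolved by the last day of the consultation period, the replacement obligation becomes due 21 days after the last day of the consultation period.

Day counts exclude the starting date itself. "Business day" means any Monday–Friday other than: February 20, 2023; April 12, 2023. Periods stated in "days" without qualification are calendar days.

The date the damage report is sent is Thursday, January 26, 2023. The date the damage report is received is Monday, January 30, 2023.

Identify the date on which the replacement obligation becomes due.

March 20, 2023

Adding 25 calendar days to January 26, 2023 gives February 20, 2023, which is the last day of the repair period.
The last day of the consultation period: counting 5 business days from Monday, February 20, 2023 (Feb 21, Feb 22, Feb 23, Feb 24, Feb 27, skipping weekends) reaches Monday, February 27, 2023.
The date on which the replacement obligation becomes due: February 27, 2023 + 21 days = March 20, 2023.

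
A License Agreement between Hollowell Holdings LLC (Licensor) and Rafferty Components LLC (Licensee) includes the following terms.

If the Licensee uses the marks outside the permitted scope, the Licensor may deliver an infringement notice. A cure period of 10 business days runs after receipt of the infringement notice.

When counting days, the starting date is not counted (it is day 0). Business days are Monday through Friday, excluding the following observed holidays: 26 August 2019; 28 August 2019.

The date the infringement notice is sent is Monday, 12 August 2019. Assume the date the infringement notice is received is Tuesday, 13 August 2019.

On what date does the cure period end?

From Tuesday, 13 August 2019, 10 business days (Aug 14, Aug 15, Aug 16, Aug 19, Aug 20, Aug 21, Aug 22, Aug 23, Aug 27, Aug 29, skipping weekends and the listed holidays on Aug 26, Aug 28) brings us to Thursday, 29 August 2019, which is the last day of the cure period.

29 August 2019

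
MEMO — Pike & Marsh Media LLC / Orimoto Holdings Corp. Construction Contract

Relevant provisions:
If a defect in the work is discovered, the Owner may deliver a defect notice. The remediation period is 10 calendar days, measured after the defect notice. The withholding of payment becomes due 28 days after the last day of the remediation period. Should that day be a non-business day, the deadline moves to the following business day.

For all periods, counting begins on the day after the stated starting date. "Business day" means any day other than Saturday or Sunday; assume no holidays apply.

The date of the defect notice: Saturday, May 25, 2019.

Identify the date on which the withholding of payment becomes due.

Jul 2, 2019

The last day of the remediation period: May 25, 2019 + 10 days = Jun 4, 2019.
Adding 28 calendar days to Jun 4, 2019 gives Jul 2, 2019, which is the date on which the withholding of payment becomes due. Jul 2, 2019 is a Tuesday, so no roll-forward applies.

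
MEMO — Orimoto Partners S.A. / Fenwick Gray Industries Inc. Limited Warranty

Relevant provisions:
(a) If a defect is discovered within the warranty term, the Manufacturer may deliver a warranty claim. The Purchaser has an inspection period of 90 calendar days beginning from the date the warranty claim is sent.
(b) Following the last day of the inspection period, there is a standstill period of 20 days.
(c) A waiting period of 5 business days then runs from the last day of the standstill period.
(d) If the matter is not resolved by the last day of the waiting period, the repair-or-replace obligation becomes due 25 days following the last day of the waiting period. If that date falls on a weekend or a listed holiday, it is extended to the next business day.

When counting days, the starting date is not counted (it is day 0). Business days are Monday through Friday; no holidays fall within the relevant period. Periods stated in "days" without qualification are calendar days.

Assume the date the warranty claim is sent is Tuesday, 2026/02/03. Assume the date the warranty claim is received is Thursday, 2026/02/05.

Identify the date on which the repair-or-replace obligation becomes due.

Adding 90 calendar days to 2026/02/03 gives 2026/05/04, which is the last day of the inspection period.
The last day of the standstill period: 20 calendar days after 2026/05/04 is 2026/05/24.
The last day of the waiting period: 5 business days after Sunday, 2026/05/24, skipping weekends — May 25, May 26, May 27, May 28, May 29 — lands on Friday, 2026/05/29.
The date on which the repair-or-replace obligation becomes due: 25 calendar days after 2026/05/29 is 2026/06/23. 2026/06/23 is a Tuesday, so no roll-forward applies.

2026/06/23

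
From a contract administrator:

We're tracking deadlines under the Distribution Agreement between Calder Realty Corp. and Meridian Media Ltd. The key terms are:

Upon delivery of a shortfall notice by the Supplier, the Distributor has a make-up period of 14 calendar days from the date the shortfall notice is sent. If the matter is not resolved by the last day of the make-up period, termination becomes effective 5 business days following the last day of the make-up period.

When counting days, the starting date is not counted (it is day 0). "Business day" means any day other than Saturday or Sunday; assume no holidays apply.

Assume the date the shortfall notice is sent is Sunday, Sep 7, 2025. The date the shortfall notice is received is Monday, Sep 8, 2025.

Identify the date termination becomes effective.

Adding 14 calendar days to Sep 7, 2025 gives Sep 21, 2025, which is the last day of the make-up period.
From Sunday, Sep 21, 2025, 5 business days (Sep 22, Sep 23, Sep 24, Sep 25, Sep 26, skipping weekends) brings us to Friday, Sep 26, 2025, which is the date termination becomes effective.

Sep 26, 2025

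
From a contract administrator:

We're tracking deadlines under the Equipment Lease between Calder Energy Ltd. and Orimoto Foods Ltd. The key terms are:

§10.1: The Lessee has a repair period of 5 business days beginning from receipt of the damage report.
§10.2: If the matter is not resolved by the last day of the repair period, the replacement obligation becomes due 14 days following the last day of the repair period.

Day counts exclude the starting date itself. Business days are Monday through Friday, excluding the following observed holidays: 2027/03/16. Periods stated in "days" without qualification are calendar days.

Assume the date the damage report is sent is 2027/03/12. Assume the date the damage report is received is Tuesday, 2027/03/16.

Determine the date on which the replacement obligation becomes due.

The last day of the repair period: counting 5 business days from Tuesday, 2027/03/16 (Mar 17, Mar 18, Mar 19, Mar 22, Mar 23, skipping weekends) reaches Tuesday, 2027/03/23.
Adding 14 calendar days to 2027/03/23 gives 2027/04/06, which is the date on which the replacement obligation becomes due.

2027/04/06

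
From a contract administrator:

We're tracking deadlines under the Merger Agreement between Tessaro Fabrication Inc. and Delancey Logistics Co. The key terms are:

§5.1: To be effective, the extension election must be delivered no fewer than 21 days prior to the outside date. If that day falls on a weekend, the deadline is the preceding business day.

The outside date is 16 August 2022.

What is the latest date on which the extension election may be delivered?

26 July 2022

Counting back 21 calendar days from 16 August 2022 gives 26 July 2022. That is a Tuesday, so no adjustment is needed.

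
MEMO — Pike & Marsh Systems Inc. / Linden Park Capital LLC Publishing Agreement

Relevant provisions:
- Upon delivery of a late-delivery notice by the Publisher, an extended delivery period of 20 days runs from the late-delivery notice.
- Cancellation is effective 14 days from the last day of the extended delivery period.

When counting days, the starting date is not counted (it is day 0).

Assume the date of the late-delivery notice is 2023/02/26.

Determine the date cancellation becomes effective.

2023/04/01

The last day of the extended delivery period: 20 calendar days after 2023/02/26 is 2023/03/18.
The date cancellation becomes effective: 2023/03/18 + 14 days = 2023/04/01.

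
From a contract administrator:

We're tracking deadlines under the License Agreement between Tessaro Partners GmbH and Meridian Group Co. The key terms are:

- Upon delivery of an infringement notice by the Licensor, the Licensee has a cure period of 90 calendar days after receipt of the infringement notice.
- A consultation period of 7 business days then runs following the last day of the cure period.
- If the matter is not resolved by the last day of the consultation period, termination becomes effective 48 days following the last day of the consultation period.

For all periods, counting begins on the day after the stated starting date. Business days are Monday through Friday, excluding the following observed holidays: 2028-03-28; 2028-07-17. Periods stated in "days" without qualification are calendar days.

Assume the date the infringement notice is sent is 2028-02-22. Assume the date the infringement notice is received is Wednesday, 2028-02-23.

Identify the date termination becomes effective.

The last day of the cure period: 2028-02-23 + 90 days = 2028-05-23.
The last day of the consultation period: 7 business days after Tuesday, 2028-05-23, skipping weekends — May 24, May 25, May 26, May 29, May 30, May 31, Jun 1 — lands on Thursday, 2028-06-01.
The date termination becomes effective: 48 calendar days after 2028-06-01 is 2028-07-19.

2028-07-19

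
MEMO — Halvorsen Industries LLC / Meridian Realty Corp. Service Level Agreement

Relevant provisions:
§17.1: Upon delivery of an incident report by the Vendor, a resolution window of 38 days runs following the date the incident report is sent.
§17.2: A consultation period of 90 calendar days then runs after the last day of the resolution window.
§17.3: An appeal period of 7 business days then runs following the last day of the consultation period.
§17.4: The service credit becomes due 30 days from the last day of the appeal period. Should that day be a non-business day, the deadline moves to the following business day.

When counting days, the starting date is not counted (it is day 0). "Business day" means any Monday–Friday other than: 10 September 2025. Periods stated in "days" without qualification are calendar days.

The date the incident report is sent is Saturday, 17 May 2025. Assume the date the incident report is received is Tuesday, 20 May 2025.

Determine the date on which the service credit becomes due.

The last day of the resolution window: 38 calendar days after 17 May 2025 is 24 June 2025.
The last day of the consultation period: 90 calendar days after 24 June 2025 is 22 September 2025.
From Monday, 22 September 2025, 7 business days (Sep 23, Sep 24, Sep 25, Sep 26, Sep 29, Sep 30, Oct 1, skipping weekends) brings us to Wednesday, 1 October 2025, which is the last day of the appeal period.
The date on which the service credit becomes due: 1 October 2025 + 30 days = 31 October 2025. 31 October 2025 is a Friday and is not a listed holiday, so no roll-forward applies.

31 October 2025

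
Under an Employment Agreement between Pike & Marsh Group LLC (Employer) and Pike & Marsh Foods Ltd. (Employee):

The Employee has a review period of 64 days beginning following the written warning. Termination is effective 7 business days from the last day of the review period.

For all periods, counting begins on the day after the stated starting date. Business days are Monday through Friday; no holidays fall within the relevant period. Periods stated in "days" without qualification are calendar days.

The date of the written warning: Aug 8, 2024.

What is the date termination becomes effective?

Adding 64 calendar days to Aug 8, 2024 gives Oct 11, 2024, which is the last day of the review period.
The date termination becomes effective: 7 business days after Friday, Oct 11, 2024, skipping weekends — Oct 14, Oct 15, Oct 16, Oct 17, Oct 18, Oct 21, Oct 22 — lands on Tuesday, Oct 22, 2024.

Oct 22, 2024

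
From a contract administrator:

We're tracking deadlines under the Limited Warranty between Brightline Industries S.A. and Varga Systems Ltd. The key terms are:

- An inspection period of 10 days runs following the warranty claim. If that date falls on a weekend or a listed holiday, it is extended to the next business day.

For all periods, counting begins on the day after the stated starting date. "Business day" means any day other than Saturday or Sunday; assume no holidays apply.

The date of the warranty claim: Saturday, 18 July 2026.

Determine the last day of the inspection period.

Adding 10 calendar days to 18 July 2026 gives 28 July 2026, which is the last day of the inspection period. 28 July 2026 is a Tuesday, so no roll-forward applies.

28 July 2026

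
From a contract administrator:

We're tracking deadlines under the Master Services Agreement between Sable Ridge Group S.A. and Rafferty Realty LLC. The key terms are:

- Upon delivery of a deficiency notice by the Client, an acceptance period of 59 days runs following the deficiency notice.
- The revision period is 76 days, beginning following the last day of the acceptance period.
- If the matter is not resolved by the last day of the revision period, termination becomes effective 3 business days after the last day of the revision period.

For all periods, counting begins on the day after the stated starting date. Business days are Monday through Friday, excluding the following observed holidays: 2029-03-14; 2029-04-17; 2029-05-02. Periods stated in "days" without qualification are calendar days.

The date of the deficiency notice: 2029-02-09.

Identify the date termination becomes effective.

2029-06-27

Adding 59 calendar days to 2029-02-09 gives 2029-04-09, which is the last day of the acceptance period.
The last day of the revision period: 76 calendar days after 2029-04-09 is 2029-06-24.
The date termination becomes effective: counting 3 business days from Sunday, 2029-06-24 (Jun 25, Jun 26, Jun 27, skipping weekends) reaches Wednesday, 2029-06-27.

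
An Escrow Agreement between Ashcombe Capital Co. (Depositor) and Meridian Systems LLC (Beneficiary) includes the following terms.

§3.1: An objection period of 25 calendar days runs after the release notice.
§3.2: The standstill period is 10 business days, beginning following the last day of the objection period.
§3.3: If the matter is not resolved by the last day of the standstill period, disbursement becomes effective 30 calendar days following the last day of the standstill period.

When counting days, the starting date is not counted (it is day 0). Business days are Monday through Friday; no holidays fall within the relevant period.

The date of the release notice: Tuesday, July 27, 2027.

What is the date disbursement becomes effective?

October 3, 2027

The last day of the objection period: July 27, 2027 + 25 days = August 21, 2027.
The last day of the standstill period: 10 business days after Saturday, August 21, 2027, skipping weekends — Aug 23, Aug 24, Aug 25, Aug 26, Aug 27, Aug 30, Aug 31, Sep 1, Sep 2, Sep 3 — lands on Friday, September 3, 2027.
Adding 30 calendar days to September 3, 2027 gives October 3, 2027, which is the date disbursement becomes effective.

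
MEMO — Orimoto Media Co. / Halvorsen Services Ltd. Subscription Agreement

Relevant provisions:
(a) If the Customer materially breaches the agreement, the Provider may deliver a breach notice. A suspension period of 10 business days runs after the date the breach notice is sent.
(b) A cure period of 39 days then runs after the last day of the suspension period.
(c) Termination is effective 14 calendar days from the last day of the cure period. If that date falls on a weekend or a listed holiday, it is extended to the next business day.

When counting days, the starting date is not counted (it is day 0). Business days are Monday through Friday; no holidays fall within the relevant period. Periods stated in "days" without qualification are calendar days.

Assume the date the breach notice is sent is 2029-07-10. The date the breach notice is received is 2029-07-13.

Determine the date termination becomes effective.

The last day of the suspension period: 10 business days after Tuesday, 2029-07-10, skipping weekends — Jul 11, Jul 12, Jul 13, Jul 16, Jul 17, Jul 18, Jul 19, Jul 20, Jul 23, Jul 24 — lands on Tuesday, 2029-07-24.
Adding 39 calendar days to 2029-07-24 gives 2029-09-01, which is the last day of the cure period.
The date termination becomes effective: 14 calendar days after 2029-09-01 is 2029-09-15. That falls on a Saturday, so it rolls to the next business day, Monday, 2029-09-17.

2029-09-17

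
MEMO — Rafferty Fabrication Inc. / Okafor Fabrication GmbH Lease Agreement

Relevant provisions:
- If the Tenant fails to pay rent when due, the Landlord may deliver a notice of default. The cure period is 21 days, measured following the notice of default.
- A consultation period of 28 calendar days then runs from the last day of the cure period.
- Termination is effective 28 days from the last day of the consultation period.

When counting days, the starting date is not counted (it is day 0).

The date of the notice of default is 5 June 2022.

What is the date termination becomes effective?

Adding 21 calendar days to 5 June 2022 gives 26 June 2022, which is the last day of the cure period.
The last day of the consultation period: 26 June 2022 + 28 days = 24 July 2022.
Adding 28 calendar days to 24 July 2022 gives 21 August 2022, which is the date termination becomes effective.

21 August 2022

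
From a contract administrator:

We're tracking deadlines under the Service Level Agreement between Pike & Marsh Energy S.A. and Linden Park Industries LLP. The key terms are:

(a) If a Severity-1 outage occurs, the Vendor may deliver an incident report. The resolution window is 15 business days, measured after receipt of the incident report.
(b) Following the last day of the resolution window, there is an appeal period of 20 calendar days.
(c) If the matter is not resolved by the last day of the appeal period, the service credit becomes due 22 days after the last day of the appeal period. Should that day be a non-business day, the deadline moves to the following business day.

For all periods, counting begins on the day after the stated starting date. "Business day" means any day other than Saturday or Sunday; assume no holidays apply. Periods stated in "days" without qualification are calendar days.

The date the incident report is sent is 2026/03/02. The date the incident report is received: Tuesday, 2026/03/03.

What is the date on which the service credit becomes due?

2026/05/05

The last day of the resolution window: counting 15 business days from Tuesday, 2026/03/03 (Mar 4, Mar 5, Mar 6, Mar 9, …, Mar 20, Mar 23, Mar 24, skipping weekends) reaches Tuesday, 2026/03/24.
The last day of the appeal period: 20 calendar days after 2026/03/24 is 2026/04/13.
The date on which the service credit becomes due: 2026/04/13 + 22 days = 2026/05/05. 2026/05/05 is a Tuesday, so no roll-forward applies.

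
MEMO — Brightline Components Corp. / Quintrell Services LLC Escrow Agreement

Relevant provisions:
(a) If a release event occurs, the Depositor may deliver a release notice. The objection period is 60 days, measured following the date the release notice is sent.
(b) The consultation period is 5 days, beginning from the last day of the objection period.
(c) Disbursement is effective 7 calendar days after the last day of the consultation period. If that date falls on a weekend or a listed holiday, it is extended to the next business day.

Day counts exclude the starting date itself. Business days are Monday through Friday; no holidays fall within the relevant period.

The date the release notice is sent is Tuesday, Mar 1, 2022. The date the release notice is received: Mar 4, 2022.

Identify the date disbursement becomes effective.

May 12, 2022

The last day of the objection period: 60 calendar days after Mar 1, 2022 is Apr 30, 2022.
Adding 5 calendar days to Apr 30, 2022 gives May 5, 2022, which is the last day of the consultation period.
The date disbursement becomes effective: 7 calendar days after May 5, 2022 is May 12, 2022. May 12, 2022 is a Thursday, so no roll-forward applies.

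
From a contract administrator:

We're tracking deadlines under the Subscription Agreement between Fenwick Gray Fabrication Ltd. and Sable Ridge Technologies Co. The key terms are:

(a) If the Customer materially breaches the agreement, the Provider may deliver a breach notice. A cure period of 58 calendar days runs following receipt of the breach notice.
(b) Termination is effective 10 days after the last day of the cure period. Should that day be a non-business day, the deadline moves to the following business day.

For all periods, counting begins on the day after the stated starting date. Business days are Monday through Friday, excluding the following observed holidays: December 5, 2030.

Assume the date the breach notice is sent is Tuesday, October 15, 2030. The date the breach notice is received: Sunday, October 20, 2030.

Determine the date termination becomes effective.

The last day of the cure period: 58 calendar days after October 20, 2030 is December 17, 2030.
Adding 10 calendar days to December 17, 2030 gives December 27, 2030, which is the date termination becomes effective. December 27, 2030 is a Friday and is not a listed holiday, so no roll-forward applies.

December 27, 2030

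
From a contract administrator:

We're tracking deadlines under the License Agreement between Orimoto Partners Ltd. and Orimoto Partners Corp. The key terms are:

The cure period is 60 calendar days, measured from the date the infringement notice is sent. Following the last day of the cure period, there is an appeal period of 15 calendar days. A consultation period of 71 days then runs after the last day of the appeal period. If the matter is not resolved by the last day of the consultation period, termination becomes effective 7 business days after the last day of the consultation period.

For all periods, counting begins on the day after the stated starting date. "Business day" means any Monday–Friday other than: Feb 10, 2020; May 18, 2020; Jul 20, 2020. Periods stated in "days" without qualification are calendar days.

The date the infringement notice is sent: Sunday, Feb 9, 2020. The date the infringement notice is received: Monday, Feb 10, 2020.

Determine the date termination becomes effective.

Jul 14, 2020

The last day of the cure period: Feb 9, 2020 + 60 days = Apr 9, 2020.
The last day of the appeal period: Apr 9, 2020 + 15 days = Apr 24, 2020.
The last day of the consultation period: 71 calendar days after Apr 24, 2020 is Jul 4, 2020.
The date termination becomes effective: 7 business days after Saturday, Jul 4, 2020, skipping weekends — Jul 6, Jul 7, Jul 8, Jul 9, Jul 10, Jul 13, Jul 14 — lands on Tuesday, Jul 14, 2020.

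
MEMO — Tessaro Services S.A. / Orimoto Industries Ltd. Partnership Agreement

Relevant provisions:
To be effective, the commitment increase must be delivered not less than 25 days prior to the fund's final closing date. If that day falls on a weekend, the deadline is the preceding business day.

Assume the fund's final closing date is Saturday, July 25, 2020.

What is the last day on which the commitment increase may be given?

July 25, 2020 minus 25 days is June 30, 2020. That is a Tuesday, so no adjustment is needed.

June 30, 2020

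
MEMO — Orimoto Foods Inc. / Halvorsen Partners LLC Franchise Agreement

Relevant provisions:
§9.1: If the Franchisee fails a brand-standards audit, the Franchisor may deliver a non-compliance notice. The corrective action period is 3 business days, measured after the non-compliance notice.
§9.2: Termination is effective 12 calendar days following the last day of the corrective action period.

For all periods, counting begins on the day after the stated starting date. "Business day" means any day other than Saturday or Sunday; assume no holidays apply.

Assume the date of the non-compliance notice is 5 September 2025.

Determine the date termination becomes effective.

22 September 2025

The last day of the corrective action period: 3 business days after Friday, 5 September 2025, skipping weekends — Sep 8, Sep 9, Sep 10 — lands on Wednesday, 10 September 2025.
Adding 12 calendar days to 10 September 2025 gives 22 September 2025, which is the date termination becomes effective.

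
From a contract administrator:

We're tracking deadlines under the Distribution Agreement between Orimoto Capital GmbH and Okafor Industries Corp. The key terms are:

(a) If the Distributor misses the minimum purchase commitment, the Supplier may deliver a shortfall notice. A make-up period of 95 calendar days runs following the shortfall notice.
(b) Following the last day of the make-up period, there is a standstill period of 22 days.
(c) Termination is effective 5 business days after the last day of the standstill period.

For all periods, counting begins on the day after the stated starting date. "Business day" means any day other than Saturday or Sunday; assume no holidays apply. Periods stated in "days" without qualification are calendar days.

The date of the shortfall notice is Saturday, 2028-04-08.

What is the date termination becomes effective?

The last day of the make-up period: 95 calendar days after 2028-04-08 is 2028-07-12.
Adding 22 calendar days to 2028-07-12 gives 2028-08-03, which is the last day of the standstill period.
The date termination becomes effective: counting 5 business days from Thursday, 2028-08-03 (Aug 4, Aug 7, Aug 8, Aug 9, Aug 10, skipping weekends) reaches Thursday, 2028-08-10.

2028-08-10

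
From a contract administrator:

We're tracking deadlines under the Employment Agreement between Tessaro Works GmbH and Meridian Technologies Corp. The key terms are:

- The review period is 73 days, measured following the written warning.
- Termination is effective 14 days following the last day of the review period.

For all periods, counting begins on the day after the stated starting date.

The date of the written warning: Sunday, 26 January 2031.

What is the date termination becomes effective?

23 April 2031

The last day of the review period: 26 January 2031 + 73 days = 9 April 2031.
Adding 14 calendar days to 9 April 2031 gives 23 April 2031, which is the date termination becomes effective.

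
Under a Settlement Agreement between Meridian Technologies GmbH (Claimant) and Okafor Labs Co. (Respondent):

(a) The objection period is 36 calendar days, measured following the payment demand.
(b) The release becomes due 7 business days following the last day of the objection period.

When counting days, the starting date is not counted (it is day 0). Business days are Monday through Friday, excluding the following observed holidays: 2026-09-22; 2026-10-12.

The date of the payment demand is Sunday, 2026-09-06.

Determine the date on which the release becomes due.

The last day of the objection period: 2026-09-06 + 36 days = 2026-10-12.
The date on which the release becomes due: counting 7 business days from Monday, 2026-10-12 (Oct 13, Oct 14, Oct 15, Oct 16, Oct 19, Oct 20, Oct 21, skipping weekends) reaches Wednesday, 2026-10-21.

2026-10-21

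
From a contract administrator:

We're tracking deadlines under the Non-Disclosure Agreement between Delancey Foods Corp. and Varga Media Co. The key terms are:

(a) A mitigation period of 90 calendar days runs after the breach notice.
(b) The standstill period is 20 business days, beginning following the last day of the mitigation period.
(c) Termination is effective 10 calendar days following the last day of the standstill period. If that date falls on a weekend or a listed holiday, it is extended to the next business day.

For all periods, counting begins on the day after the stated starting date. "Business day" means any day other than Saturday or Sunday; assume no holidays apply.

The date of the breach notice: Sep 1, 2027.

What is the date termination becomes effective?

Jan 7, 2028

The last day of the mitigation period: Sep 1, 2027 + 90 days = Nov 30, 2027.
The last day of the standstill period: 20 business days after Tuesday, Nov 30, 2027, skipping weekends — Dec 1, Dec 2, Dec 3, Dec 6, …, Dec 24, Dec 27, Dec 28 — lands on Tuesday, Dec 28, 2027.
The date termination becomes effective: 10 calendar days after Dec 28, 2027 is Jan 7, 2028. Jan 7, 2028 is a Friday, so no roll-forward applies.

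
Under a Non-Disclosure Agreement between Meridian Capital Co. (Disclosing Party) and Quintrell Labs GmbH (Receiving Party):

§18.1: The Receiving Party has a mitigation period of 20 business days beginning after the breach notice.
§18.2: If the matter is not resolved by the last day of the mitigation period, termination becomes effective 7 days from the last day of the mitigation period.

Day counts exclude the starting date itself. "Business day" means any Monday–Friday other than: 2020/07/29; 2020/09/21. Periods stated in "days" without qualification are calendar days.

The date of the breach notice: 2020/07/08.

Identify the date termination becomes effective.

The last day of the mitigation period: counting 20 business days from Wednesday, 2020/07/08 (Jul 9, Jul 10, Jul 13, Jul 14, …, Aug 4, Aug 5, Aug 6, skipping weekends and the listed holiday on Jul 29) reaches Thursday, 2020/08/06.
The date termination becomes effective: 7 calendar days after 2020/08/06 is 2020/08/13.

2020/08/13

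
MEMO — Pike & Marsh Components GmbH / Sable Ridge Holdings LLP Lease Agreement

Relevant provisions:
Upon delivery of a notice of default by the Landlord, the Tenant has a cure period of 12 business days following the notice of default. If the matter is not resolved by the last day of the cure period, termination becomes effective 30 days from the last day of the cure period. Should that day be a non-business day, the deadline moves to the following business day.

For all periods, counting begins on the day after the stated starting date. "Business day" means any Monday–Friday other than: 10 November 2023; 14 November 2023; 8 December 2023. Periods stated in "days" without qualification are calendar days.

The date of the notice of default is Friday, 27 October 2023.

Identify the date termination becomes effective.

18 December 2023

The last day of the cure period: 12 business days after Friday, 27 October 2023, skipping weekends and the listed holidays on Nov 10, Nov 14 — Oct 30, Oct 31, Nov 1, Nov 2, …, Nov 13, Nov 15, Nov 16 — lands on Thursday, 16 November 2023.
Adding 30 calendar days to 16 November 2023 gives 16 December 2023, which is the date termination becomes effective. That falls on a Saturday, so it rolls to the next business day, Monday, 18 December 2023.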